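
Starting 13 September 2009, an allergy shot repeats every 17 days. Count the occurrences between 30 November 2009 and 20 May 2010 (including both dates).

Occurrences land 17·i days after 13 September 2009 for i = 0, 1, 2, …
30 November 2009 is 78 days after the start; 78 ÷ 17 = 4 remainder 10; since the remainder is 10, round up to i = 5. First occurrence in the window: #6 on 7 December 2009 (5×17 = 85 days in).
20 May 2010 is 249 days after the start; 249 ÷ 17 = 14 remainder 11. Last occurrence in the window: #15 on 9 May 2010.
Occurrences #6 through #15: 10 in total.

10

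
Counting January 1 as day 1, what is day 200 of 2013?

July 19, 2013

January has 31 days (200 − 31 = 169 remain).
February has 28 days (169 − 28 = 141 remain).
March has 31 days (141 − 31 = 110 remain).
April has 30 days (110 − 30 = 80 remain).
May has 31 days (80 − 31 = 49 remain).
June has 30 days (49 − 30 = 19 remain).
19 into July → July 19.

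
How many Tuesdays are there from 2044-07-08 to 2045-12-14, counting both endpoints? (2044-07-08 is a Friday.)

75

2044-07-08 is a Friday; the first Tuesday on or after it is 2044-07-12 (4 days later).
From 2044-07-12 to 2045-12-14: 172 + 348 = 520 days (rest of 2044, to 2045-12-14 in 2045).
520 ÷ 7 = 74 full weeks with remainder 2, so 74 more Tuesdays after the first → 75.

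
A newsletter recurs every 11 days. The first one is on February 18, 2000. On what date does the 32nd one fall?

The 32nd occurrence is 31 intervals after the first: 31 × 11 = 341 days after February 18, 2000.
February has 29 days — 11 days to the end of February leaves 330.
March has 31 days (299 left).
April has 30 days (269 left).
May has 31 days (238 left).
June has 30 days (208 left).
July has 31 days (177 left).
August has 31 days (146 left).
September has 30 days (116 left).
October has 31 days (85 left).
November has 30 days (55 left).
December has 31 days (24 left).
24 days into January → January 24, 2001.

January 24, 2001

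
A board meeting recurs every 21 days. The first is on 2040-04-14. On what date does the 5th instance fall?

2040-07-07

The 5th occurrence is 4 intervals after the first: 4 × 21 = 84 days after 2040-04-14.
April has 30 days — 16 days to the end of April leaves 68.
May has 31 days (37 left).
June has 30 days (7 left).
7 days into July → 2040-07-07.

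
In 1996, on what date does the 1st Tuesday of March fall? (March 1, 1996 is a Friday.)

March 1996 begins on a Friday, so the first Tuesday is March 5 (4 days later).

March 5, 1996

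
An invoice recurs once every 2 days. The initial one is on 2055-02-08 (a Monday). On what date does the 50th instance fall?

The 50th occurrence is 49 intervals after the first: 49 × 2 = 98 days after 2055-02-08.
February has 28 days — 20 days to the end of February leaves 78.
March has 31 days (47 left).
April has 30 days (17 left).
17 days into May → 2055-05-17.

2055-05-17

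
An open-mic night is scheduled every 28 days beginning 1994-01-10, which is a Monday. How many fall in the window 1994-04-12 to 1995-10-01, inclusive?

19

Occurrences land 28·i days after 1994-01-10 for i = 0, 1, 2, …
1994-04-12 is 92 days after the start; 92 ÷ 28 = 3 remainder 8; since the remainder is 8, round up to i = 4. First occurrence in the window: #5 on 1994-05-02 (4×28 = 112 days in).
1995-10-01 is 629 days after the start; 629 ÷ 28 = 22 remainder 13. Last occurrence in the window: #23 on 1995-09-18.
Occurrences #5 through #23: 19 in total.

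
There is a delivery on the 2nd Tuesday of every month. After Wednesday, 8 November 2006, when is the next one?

November 2006 starts on a Wednesday; its first Tuesday is the 7th, so the 2nd Tuesday is the 14th — 14 November 2006.
14 November 2006 is after 8 November 2006, so that is the next one.

14 November 2006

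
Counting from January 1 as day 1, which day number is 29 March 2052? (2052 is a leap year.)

Days in months before March: 31 + 29 = 60.
Plus 29 days into March → day 89.

89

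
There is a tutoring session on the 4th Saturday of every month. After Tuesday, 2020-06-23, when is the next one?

June 2020 starts on a Monday; its first Saturday is the 6th, so the 4th Saturday is the 27th — 2020-06-27.
2020-06-27 is after 2020-06-23, so that is the next one.

2020-06-27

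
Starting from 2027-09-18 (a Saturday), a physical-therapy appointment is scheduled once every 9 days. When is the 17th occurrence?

2028-02-09

The 17th occurrence is 16 intervals after the first: 16 × 9 = 144 days after 2027-09-18.
September has 30 days — 12 days to the end of September leaves 132.
October has 31 days (101 left).
November has 30 days (71 left).
December has 31 days (40 left).
January has 31 days (9 left).
9 days into February → 2028-02-09.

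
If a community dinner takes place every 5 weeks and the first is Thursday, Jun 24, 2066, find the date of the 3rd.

Sep 2, 2066

The 3rd occurrence is 2 intervals after the first: 2 × 35 = 70 days after Jun 24, 2066.
Jun has 30 days — 6 days to the end of Jun leaves 64.
Jul has 31 days (33 left).
Aug has 31 days (2 left).
2 days into Sep → Sep 2, 2066.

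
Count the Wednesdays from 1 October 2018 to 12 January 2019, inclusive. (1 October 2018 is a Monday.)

1 October 2018 is a Monday; the first Wednesday on or after it is 3 October 2018 (2 days later).
From 3 October 2018 to 12 January 2019: 28 + 30 + 31 + 12 = 101 days (rest of October, November, December, January).
101 ÷ 7 = 14 full weeks with remainder 3, so 14 more Wednesdays after the first → 15.

15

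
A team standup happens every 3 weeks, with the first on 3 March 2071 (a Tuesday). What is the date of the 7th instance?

The 7th occurrence is 6 intervals after the first: 6 × 21 = 126 days after 3 March 2071.
March has 31 days — 28 days to the end of March leaves 98.
April has 30 days (68 left).
May has 31 days (37 left).
June has 30 days (7 left).
7 days into July → 7 July 2071.

7 July 2071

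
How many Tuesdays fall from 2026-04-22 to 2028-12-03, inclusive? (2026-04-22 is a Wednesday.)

2026-04-22 is a Wednesday; the first Tuesday on or after it is 2026-04-28 (6 days later).
From 2026-04-28 to 2028-12-03: 247 + 365 + 338 = 950 days (rest of 2026, 2027, to 2028-12-03 in 2028).
950 ÷ 7 = 135 full weeks with remainder 5, so 135 more Tuesdays after the first → 136.

136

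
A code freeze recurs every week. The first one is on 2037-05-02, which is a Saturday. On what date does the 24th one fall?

2037-10-10

The 24th occurrence is 23 intervals after the first: 23 × 7 = 161 days after 2037-05-02.
May has 31 days — 29 days to the end of May leaves 132.
June has 30 days (102 left).
July has 31 days (71 left).
August has 31 days (40 left).
September has 30 days (10 left).
10 days into October → 2037-10-10.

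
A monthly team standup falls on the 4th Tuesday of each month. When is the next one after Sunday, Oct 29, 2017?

Nov 28, 2017

Oct 2017 starts on a Sunday; its first Tuesday is the 3rd, so the 4th Tuesday is the 24th — Oct 24, 2017.
That is not after Oct 29, 2017, so look at Nov 2017.
Nov 2017 starts on a Wednesday; its first Tuesday is the 7th, so the 4th Tuesday is the 28th — Nov 28, 2017.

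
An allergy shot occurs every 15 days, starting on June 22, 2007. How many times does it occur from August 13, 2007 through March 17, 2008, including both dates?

14

Occurrences land 15·i days after June 22, 2007 for i = 0, 1, 2, …
August 13, 2007 is 52 days after the start; 52 ÷ 15 = 3 remainder 7; since the remainder is 7, round up to i = 4. First occurrence in the window: #5 on August 21, 2007 (4×15 = 60 days in).
March 17, 2008 is 269 days after the start; 269 ÷ 15 = 17 remainder 14. Last occurrence in the window: #18 on March 3, 2008.
Occurrences #5 through #18: 14 in total.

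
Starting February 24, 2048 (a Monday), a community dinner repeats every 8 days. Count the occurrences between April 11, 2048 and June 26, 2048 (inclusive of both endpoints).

10

Occurrences land 8·i days after February 24, 2048 for i = 0, 1, 2, …
April 11, 2048 is 47 days after the start; 47 ÷ 8 = 5 remainder 7; since the remainder is 7, round up to i = 6. First occurrence in the window: #7 on April 12, 2048 (6×8 = 48 days in).
June 26, 2048 is 123 days after the start; 123 ÷ 8 = 15 remainder 3. Last occurrence in the window: #16 on June 23, 2048.
Occurrences #7 through #16: 10 in total.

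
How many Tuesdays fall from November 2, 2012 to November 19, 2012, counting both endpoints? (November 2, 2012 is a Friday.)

2

November 2, 2012 is a Friday; the first Tuesday on or after it is November 6, 2012 (4 days later).
From November 6, 2012 to November 19, 2012 is 19 − 6 = 13 days.
13 ÷ 7 = 1 full weeks with remainder 6, so 1 more Tuesdays after the first → 2.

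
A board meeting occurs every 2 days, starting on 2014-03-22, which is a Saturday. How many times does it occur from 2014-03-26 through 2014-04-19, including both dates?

Occurrences land 2·i days after 2014-03-22 for i = 0, 1, 2, …
2014-03-26 is 4 days after the start; 4 ÷ 2 = 2 remainder 0. First occurrence in the window: #3 on 2014-03-26 (2×2 = 4 days in).
2014-04-19 is 28 days after the start; 28 ÷ 2 = 14 remainder 0. Last occurrence in the window: #15 on 2014-04-19.
Occurrences #3 through #15: 13 in total.

13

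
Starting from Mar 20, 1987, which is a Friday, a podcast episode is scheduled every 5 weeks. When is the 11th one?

The 11th occurrence is 10 intervals after the first: 10 × 35 = 350 days after Mar 20, 1987.
Mar has 31 days — 11 days to the end of Mar leaves 339.
Apr has 30 days (309 left).
May has 31 days (278 left).
Jun has 30 days (248 left).
Jul has 31 days (217 left).
Aug has 31 days (186 left).
Sep has 30 days (156 left).
Oct has 31 days (125 left).
Nov has 30 days (95 left).
Dec has 31 days (64 left).
Jan has 31 days (33 left).
Feb has 29 days (4 left).
4 days into Mar → Mar 4, 1988.

Mar 4, 1988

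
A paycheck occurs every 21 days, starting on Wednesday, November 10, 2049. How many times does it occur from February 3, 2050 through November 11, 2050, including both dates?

13

Occurrences land 21·i days after November 10, 2049 for i = 0, 1, 2, …
February 3, 2050 is 85 days after the start; 85 ÷ 21 = 4 remainder 1; since the remainder is 1, round up to i = 5. First occurrence in the window: #6 on February 23, 2050 (5×21 = 105 days in).
November 11, 2050 is 366 days after the start; 366 ÷ 21 = 17 remainder 9. Last occurrence in the window: #18 on November 2, 2050.
Occurrences #6 through #18: 13 in total.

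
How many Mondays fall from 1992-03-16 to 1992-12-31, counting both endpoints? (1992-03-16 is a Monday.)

42

1992-03-16 is a Monday; the first Monday on or after it is 1992-03-16.
From 1992-03-16 to 1992-12-31: 15 + 30 + 31 + 30 + 31 + 31 + 30 + 31 + 30 + 31 = 290 days (rest of March, April, May, June, July, August, September, October, November, December).
290 ÷ 7 = 41 full weeks with remainder 3, so 41 more Mondays after the first → 42.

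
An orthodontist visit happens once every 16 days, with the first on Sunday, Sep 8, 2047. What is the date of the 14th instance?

Apr 3, 2048

The 14th occurrence is 13 intervals after the first: 13 × 16 = 208 days after Sep 8, 2047.
Sep has 30 days — 22 days to the end of Sep leaves 186.
Oct has 31 days (155 left).
Nov has 30 days (125 left).
Dec has 31 days (94 left).
Jan has 31 days (63 left).
Feb has 29 days (34 left).
Mar has 31 days (3 left).
3 days into Apr → Apr 3, 2048.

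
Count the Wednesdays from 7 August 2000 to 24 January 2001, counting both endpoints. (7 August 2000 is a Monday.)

25

7 August 2000 is a Monday; the first Wednesday on or after it is 9 August 2000 (2 days later).
From 9 August 2000 to 24 January 2001: 22 + 30 + 31 + 30 + 31 + 24 = 168 days (rest of August, September, October, November, December, January).
168 ÷ 7 = 24 full weeks with remainder 0, so 24 more Wednesdays after the first → 25.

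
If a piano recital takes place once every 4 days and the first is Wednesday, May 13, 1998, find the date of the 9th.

The 9th occurrence is 8 intervals after the first: 8 × 4 = 32 days after May 13, 1998.
May has 31 days — 18 days to the end of May leaves 14.
14 days into June → June 14, 1998.

June 14, 1998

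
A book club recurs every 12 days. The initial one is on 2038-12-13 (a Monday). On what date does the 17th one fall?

The 17th occurrence is 16 intervals after the first: 16 × 12 = 192 days after 2038-12-13.
December has 31 days — 18 days to the end of December leaves 174.
January has 31 days (143 left).
February has 28 days (115 left).
March has 31 days (84 left).
April has 30 days (54 left).
May has 31 days (23 left).
23 days into June → 2039-06-23.

2039-06-23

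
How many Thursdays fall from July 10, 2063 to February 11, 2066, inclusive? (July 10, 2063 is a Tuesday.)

July 10, 2063 is a Tuesday; the first Thursday on or after it is July 12, 2063 (2 days later).
From July 12, 2063 to February 11, 2066: 172 + 366 + 365 + 42 = 945 days (rest of 2063, 2064, 2065, to February 11, 2066 in 2066).
945 ÷ 7 = 135 full weeks with remainder 0, so 135 more Thursdays after the first → 136.

136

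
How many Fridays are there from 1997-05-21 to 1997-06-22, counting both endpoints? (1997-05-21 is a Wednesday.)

5

1997-05-21 is a Wednesday; the first Friday on or after it is 1997-05-23 (2 days later).
From 1997-05-23 to 1997-06-22: 8 + 22 = 30 days (rest of May, June).
30 ÷ 7 = 4 full weeks with remainder 2, so 4 more Fridays after the first → 5.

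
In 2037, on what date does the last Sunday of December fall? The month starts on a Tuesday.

December 2037 begins on a Tuesday, so the first Sunday is December 6 (5 days later).
December 2037 has 31 days. Adding weeks: 6, 13, 20, 27 — the last one ≤ 31 is the 27th.

27 December 2037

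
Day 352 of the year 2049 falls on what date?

Dec 18, 2049

Jan has 31 days (352 − 31 = 321 remain).
Feb has 28 days (321 − 28 = 293 remain).
Mar has 31 days (293 − 31 = 262 remain).
Apr has 30 days (262 − 30 = 232 remain).
May has 31 days (232 − 31 = 201 remain).
Jun has 30 days (201 − 30 = 171 remain).
Jul has 31 days (171 − 31 = 140 remain).
Aug has 31 days (140 − 31 = 109 remain).
Sep has 30 days (109 − 30 = 79 remain).
Oct has 31 days (79 − 31 = 48 remain).
Nov has 30 days (48 − 30 = 18 remain).
18 into Dec → Dec 18.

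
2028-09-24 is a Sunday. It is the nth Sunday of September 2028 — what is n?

Day 24 falls in week ⌈24/7⌉ of the month.
Days 1–7 hold the 1st Sunday, 8–14 the 2nd, 15–21 the 3rd, 22–28 the 4th, 29–31 the 5th.
24 is in the range for the 4th.

4th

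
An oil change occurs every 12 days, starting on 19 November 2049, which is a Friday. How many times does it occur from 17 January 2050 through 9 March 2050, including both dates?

5

Occurrences land 12·i days after 19 November 2049 for i = 0, 1, 2, …
17 January 2050 is 59 days after the start; 59 ÷ 12 = 4 remainder 11; since the remainder is 11, round up to i = 5. First occurrence in the window: #6 on 18 January 2050 (5×12 = 60 days in).
9 March 2050 is 110 days after the start; 110 ÷ 12 = 9 remainder 2. Last occurrence in the window: #10 on 7 March 2050.
Occurrences #6 through #10: 5 in total.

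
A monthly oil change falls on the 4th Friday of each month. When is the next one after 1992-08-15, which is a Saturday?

1992-08-28

August 1992 starts on a Saturday; its first Friday is the 7th, so the 4th Friday is the 28th — 1992-08-28.
1992-08-28 is after 1992-08-15, so that is the next one.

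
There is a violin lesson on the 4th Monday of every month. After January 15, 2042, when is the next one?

January 2042 starts on a Wednesday; its first Monday is the 6th, so the 4th Monday is the 27th — January 27, 2042.
January 27, 2042 is after January 15, 2042, so that is the next one.

January 27, 2042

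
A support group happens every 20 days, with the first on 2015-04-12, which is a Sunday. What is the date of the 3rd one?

2015-05-22

The 3rd occurrence is 2 intervals after the first: 2 × 20 = 40 days after 2015-04-12.
April has 30 days — 18 days to the end of April leaves 22.
22 days into May → 2015-05-22.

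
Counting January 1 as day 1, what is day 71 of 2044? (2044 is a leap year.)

Mar 11, 2044

Jan has 31 days (71 − 31 = 40 remain).
Feb has 29 days (40 − 29 = 11 remain).
11 into Mar → Mar 11.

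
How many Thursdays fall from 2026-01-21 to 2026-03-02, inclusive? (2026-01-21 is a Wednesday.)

6

2026-01-21 is a Wednesday; the first Thursday on or after it is 2026-01-22 (1 day later).
From 2026-01-22 to 2026-03-02: 9 + 28 + 2 = 39 days (rest of January, February, March).
39 ÷ 7 = 5 full weeks with remainder 4, so 5 more Thursdays after the first → 6.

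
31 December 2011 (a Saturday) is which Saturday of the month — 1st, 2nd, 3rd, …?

5th

Day 31 falls in week ⌈31/7⌉ of the month.
Days 1–7 hold the 1st Saturday, 8–14 the 2nd, 15–21 the 3rd, 22–28 the 4th, 29–31 the 5th.
31 is in the range for the 5th.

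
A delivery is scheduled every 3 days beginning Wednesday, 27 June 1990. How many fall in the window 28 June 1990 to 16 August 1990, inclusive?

Occurrences land 3·i days after 27 June 1990 for i = 0, 1, 2, …
28 June 1990 is 1 day after the start; 1 ÷ 3 = 0 remainder 1; since the remainder is 1, round up to i = 1. First occurrence in the window: #2 on 30 June 1990 (1×3 = 3 days in).
16 August 1990 is 50 days after the start; 50 ÷ 3 = 16 remainder 2. Last occurrence in the window: #17 on 14 August 1990.
Occurrences #2 through #17: 16 in total.

16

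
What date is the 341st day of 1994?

January has 31 days (341 − 31 = 310 remain).
February has 28 days (310 − 28 = 282 remain).
March has 31 days (282 − 31 = 251 remain).
April has 30 days (251 − 30 = 221 remain).
May has 31 days (221 − 31 = 190 remain).
June has 30 days (190 − 30 = 160 remain).
July has 31 days (160 − 31 = 129 remain).
August has 31 days (129 − 31 = 98 remain).
September has 30 days (98 − 30 = 68 remain).
October has 31 days (68 − 31 = 37 remain).
November has 30 days (37 − 30 = 7 remain).
7 into December → December 7.

1994-12-07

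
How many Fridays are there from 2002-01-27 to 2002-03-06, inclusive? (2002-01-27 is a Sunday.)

2002-01-27 is a Sunday; the first Friday on or after it is 2002-02-01 (5 days later).
From 2002-02-01 to 2002-03-06: 27 + 6 = 33 days (rest of February, March).
33 ÷ 7 = 4 full weeks with remainder 5, so 4 more Fridays after the first → 5.

5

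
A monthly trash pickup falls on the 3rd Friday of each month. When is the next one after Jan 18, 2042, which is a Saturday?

Jan 2042 starts on a Wednesday; its first Friday is the 3rd, so the 3rd Friday is the 17th — Jan 17, 2042.
That is not after Jan 18, 2042, so look at Feb 2042.
Feb 2042 starts on a Saturday; its first Friday is the 7th, so the 3rd Friday is the 21st — Feb 21, 2042.

Feb 21, 2042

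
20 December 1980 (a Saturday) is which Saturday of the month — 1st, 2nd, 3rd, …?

3rd

Day 20 falls in week ⌈20/7⌉ of the month.
Days 1–7 hold the 1st Saturday, 8–14 the 2nd, 15–21 the 3rd, 22–28 the 4th, 29–31 the 5th.
20 is in the range for the 3rd.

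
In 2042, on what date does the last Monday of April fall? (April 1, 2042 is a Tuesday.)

April 2042 begins on a Tuesday, so the first Monday is April 7 (6 days later).
April 2042 has 30 days. Adding weeks: 7, 14, 21, 28 — the last one ≤ 30 is the 28th.

28 April 2042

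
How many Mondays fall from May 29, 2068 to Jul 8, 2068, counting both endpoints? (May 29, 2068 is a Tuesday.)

5

May 29, 2068 is a Tuesday; the first Monday on or after it is Jun 4, 2068 (6 days later).
From Jun 4, 2068 to Jul 8, 2068: 26 + 8 = 34 days (rest of Jun, Jul).
34 ÷ 7 = 4 full weeks with remainder 6, so 4 more Mondays after the first → 5.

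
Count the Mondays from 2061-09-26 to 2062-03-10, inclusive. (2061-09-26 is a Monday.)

2061-09-26 is a Monday; the first Monday on or after it is 2061-09-26.
From 2061-09-26 to 2062-03-10: 4 + 31 + 30 + 31 + 31 + 28 + 10 = 165 days (rest of September, October, November, December, January, February, March).
165 ÷ 7 = 23 full weeks with remainder 4, so 23 more Mondays after the first → 24.

24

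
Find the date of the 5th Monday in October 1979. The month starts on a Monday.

October 1979 begins on a Monday, so the first Monday is October 1.
The 5th Monday is 4 weeks later: 1 + 28 = 29.

1979-10-29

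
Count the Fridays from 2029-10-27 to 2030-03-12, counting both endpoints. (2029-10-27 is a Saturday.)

2029-10-27 is a Saturday; the first Friday on or after it is 2029-11-02 (6 days later).
From 2029-11-02 to 2030-03-12: 28 + 31 + 31 + 28 + 12 = 130 days (rest of November, December, January, February, March).
130 ÷ 7 = 18 full weeks with remainder 4, so 18 more Fridays after the first → 19.

19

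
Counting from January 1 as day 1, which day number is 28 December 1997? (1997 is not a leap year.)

Days in months before December: 31 + 28 + 31 + 30 + 31 + 30 + 31 + 31 + 30 + 31 + 30 = 334.
Plus 28 days into December → day 362.

362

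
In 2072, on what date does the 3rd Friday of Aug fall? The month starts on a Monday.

Aug 19, 2072

Aug 2072 begins on a Monday, so the first Friday is Aug 5 (4 days later).
The 3rd Friday is 2 weeks later: 5 + 14 = 19.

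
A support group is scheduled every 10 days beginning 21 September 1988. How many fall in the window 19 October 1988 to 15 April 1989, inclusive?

Occurrences land 10·i days after 21 September 1988 for i = 0, 1, 2, …
19 October 1988 is 28 days after the start; 28 ÷ 10 = 2 remainder 8; since the remainder is 8, round up to i = 3. First occurrence in the window: #4 on 21 October 1988 (3×10 = 30 days in).
15 April 1989 is 206 days after the start; 206 ÷ 10 = 20 remainder 6. Last occurrence in the window: #21 on 9 April 1989.
Occurrences #4 through #21: 18 in total.

18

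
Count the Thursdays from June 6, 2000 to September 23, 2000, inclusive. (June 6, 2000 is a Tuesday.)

16

June 6, 2000 is a Tuesday; the first Thursday on or after it is June 8, 2000 (2 days later).
From June 8, 2000 to September 23, 2000: 22 + 31 + 31 + 23 = 107 days (rest of June, July, August, September).
107 ÷ 7 = 15 full weeks with remainder 2, so 15 more Thursdays after the first → 16.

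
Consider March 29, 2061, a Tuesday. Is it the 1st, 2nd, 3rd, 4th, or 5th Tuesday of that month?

5th

Day 29 falls in week ⌈29/7⌉ of the month.
Days 1–7 hold the 1st Tuesday, 8–14 the 2nd, 15–21 the 3rd, 22–28 the 4th, 29–31 the 5th.
29 is in the range for the 5th.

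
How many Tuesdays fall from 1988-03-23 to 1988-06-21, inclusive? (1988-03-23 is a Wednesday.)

13

1988-03-23 is a Wednesday; the first Tuesday on or after it is 1988-03-29 (6 days later).
From 1988-03-29 to 1988-06-21: 2 + 30 + 31 + 21 = 84 days (rest of March, April, May, June).
84 ÷ 7 = 12 full weeks with remainder 0, so 12 more Tuesdays after the first → 13.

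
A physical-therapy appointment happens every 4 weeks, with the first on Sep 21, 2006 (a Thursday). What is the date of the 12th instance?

Jul 26, 2007

The 12th occurrence is 11 intervals after the first: 11 × 28 = 308 days after Sep 21, 2006.
Sep has 30 days — 9 days to the end of Sep leaves 299.
Oct has 31 days (268 left).
Nov has 30 days (238 left).
Dec has 31 days (207 left).
Jan has 31 days (176 left).
Feb has 28 days (148 left).
Mar has 31 days (117 left).
Apr has 30 days (87 left).
May has 31 days (56 left).
Jun has 30 days (26 left).
26 days into Jul → Jul 26, 2007.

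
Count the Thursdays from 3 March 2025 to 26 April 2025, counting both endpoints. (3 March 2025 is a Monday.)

3 March 2025 is a Monday; the first Thursday on or after it is 6 March 2025 (3 days later).
From 6 March 2025 to 26 April 2025: 25 + 26 = 51 days (rest of March, April).
51 ÷ 7 = 7 full weeks with remainder 2, so 7 more Thursdays after the first → 8.

8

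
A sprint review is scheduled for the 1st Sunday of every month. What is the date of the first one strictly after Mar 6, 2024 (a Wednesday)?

Mar 2024 starts on a Friday, so its 1st Sunday is Mar 3, 2024 (2 days in).
That is not after Mar 6, 2024, so look at Apr 2024.
Apr 2024 starts on a Monday, so its 1st Sunday is Apr 7, 2024 (6 days in).

Apr 7, 2024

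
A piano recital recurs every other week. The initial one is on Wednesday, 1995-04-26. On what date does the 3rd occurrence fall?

The 3rd occurrence is 2 intervals after the first: 2 × 14 = 28 days after 1995-04-26.
April has 30 days — 4 days to the end of April leaves 24.
24 days into May → 1995-05-24.

1995-05-24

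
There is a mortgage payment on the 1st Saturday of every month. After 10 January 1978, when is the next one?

January 1978 starts on a Sunday, so its 1st Saturday is 7 January 1978 (6 days in).
That is not after 10 January 1978, so look at February 1978.
February 1978 starts on a Wednesday, so its 1st Saturday is 4 February 1978 (3 days in).

4 February 1978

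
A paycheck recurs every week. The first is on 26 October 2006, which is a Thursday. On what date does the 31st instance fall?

The 31st occurrence is 30 intervals after the first: 30 × 7 = 210 days after 26 October 2006.
October has 31 days — 5 days to the end of October leaves 205.
November has 30 days (175 left).
December has 31 days (144 left).
January has 31 days (113 left).
February has 28 days (85 left).
March has 31 days (54 left).
April has 30 days (24 left).
24 days into May → 24 May 2007.

24 May 2007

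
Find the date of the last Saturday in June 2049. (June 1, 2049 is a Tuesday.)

26 June 2049

June 2049 begins on a Tuesday, so the first Saturday is June 5 (4 days later).
June 2049 has 30 days. Adding weeks: 5, 12, 19, 26 — the last one ≤ 30 is the 26th.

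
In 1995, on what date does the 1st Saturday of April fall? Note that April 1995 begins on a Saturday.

April 1995 begins on a Saturday, so the first Saturday is April 1.

April 1, 1995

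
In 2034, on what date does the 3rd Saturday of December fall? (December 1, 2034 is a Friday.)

December 16, 2034

December 2034 begins on a Friday, so the first Saturday is December 2 (1 day later).
The 3rd Saturday is 2 weeks later: 2 + 14 = 16.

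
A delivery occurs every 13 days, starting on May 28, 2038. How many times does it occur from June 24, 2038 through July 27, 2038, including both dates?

Occurrences land 13·i days after May 28, 2038 for i = 0, 1, 2, …
June 24, 2038 is 27 days after the start; 27 ÷ 13 = 2 remainder 1; since the remainder is 1, round up to i = 3. First occurrence in the window: #4 on July 6, 2038 (3×13 = 39 days in).
July 27, 2038 is 60 days after the start; 60 ÷ 13 = 4 remainder 8. Last occurrence in the window: #5 on July 19, 2038.
Occurrences #4 through #5: 2 in total.

2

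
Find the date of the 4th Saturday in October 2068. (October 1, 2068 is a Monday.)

October 2068 begins on a Monday, so the first Saturday is October 6 (5 days later).
The 4th Saturday is 3 weeks later: 6 + 21 = 27.

2068-10-27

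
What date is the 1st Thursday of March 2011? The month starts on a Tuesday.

March 2011 begins on a Tuesday, so the first Thursday is March 3 (2 days later).

March 3, 2011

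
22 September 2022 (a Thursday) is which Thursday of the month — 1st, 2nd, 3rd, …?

4th

Day 22 falls in week ⌈22/7⌉ of the month.
Days 1–7 hold the 1st Thursday, 8–14 the 2nd, 15–21 the 3rd, 22–28 the 4th, 29–31 the 5th.
22 is in the range for the 4th.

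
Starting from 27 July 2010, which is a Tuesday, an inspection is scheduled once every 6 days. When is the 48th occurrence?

The 48th occurrence is 47 intervals after the first: 47 × 6 = 282 days after 27 July 2010.
July has 31 days — 4 days to the end of July leaves 278.
August has 31 days (247 left).
September has 30 days (217 left).
October has 31 days (186 left).
November has 30 days (156 left).
December has 31 days (125 left).
January has 31 days (94 left).
February has 28 days (66 left).
March has 31 days (35 left).
April has 30 days (5 left).
5 days into May → 5 May 2011.

5 May 2011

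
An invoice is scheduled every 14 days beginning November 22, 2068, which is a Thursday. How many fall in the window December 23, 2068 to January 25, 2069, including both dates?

2

Occurrences land 14·i days after November 22, 2068 for i = 0, 1, 2, …
December 23, 2068 is 31 days after the start; 31 ÷ 14 = 2 remainder 3; since the remainder is 3, round up to i = 3. First occurrence in the window: #4 on January 3, 2069 (3×14 = 42 days in).
January 25, 2069 is 64 days after the start; 64 ÷ 14 = 4 remainder 8. Last occurrence in the window: #5 on January 17, 2069.
Occurrences #4 through #5: 2 in total.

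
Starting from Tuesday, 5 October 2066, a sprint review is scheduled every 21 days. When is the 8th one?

1 March 2067

The 8th occurrence is 7 intervals after the first: 7 × 21 = 147 days after 5 October 2066.
October has 31 days — 26 days to the end of October leaves 121.
November has 30 days (91 left).
December has 31 days (60 left).
January has 31 days (29 left).
February has 28 days (1 left).
1 day into March → 1 March 2067.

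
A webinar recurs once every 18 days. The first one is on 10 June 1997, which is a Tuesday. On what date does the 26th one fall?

3 September 1998

The 26th occurrence is 25 intervals after the first: 25 × 18 = 450 days after 10 June 1997.
June has 30 days — 20 days to the end of June leaves 430.
From end of June to end of 1997 is 184 days (246 left).
January has 31 days (215 left).
February has 28 days (187 left).
March has 31 days (156 left).
April has 30 days (126 left).
May has 31 days (95 left).
June has 30 days (65 left).
July has 31 days (34 left).
August has 31 days (3 left).
3 days into September → 3 September 1998.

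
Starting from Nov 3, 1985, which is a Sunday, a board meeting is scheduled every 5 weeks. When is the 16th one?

The 16th occurrence is 15 intervals after the first: 15 × 35 = 525 days after Nov 3, 1985.
Nov has 30 days — 27 days to the end of Nov leaves 498.
From end of Nov to end of 1985 is 31 days (467 left).
1986 has 365 days (102 left).
Jan has 31 days (71 left).
Feb has 28 days (43 left).
Mar has 31 days (12 left).
12 days into Apr → Apr 12, 1987.

Apr 12, 1987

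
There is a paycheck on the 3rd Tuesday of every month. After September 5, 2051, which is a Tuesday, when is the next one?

September 2051 starts on a Friday; its first Tuesday is the 5th, so the 3rd Tuesday is the 19th — September 19, 2051.
September 19, 2051 is after September 5, 2051, so that is the next one.

September 19, 2051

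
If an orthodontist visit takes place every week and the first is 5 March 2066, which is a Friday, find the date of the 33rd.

The 33rd occurrence is 32 intervals after the first: 32 × 7 = 224 days after 5 March 2066.
March has 31 days — 26 days to the end of March leaves 198.
April has 30 days (168 left).
May has 31 days (137 left).
June has 30 days (107 left).
July has 31 days (76 left).
August has 31 days (45 left).
September has 30 days (15 left).
15 days into October → 15 October 2066.

15 October 2066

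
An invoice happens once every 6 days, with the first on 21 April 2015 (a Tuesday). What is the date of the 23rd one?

The 23rd occurrence is 22 intervals after the first: 22 × 6 = 132 days after 21 April 2015.
April has 30 days — 9 days to the end of April leaves 123.
May has 31 days (92 left).
June has 30 days (62 left).
July has 31 days (31 left).
31 days into August → 31 August 2015.

31 August 2015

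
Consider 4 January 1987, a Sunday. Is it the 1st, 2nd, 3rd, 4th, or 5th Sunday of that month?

Day 4 falls in week ⌈4/7⌉ of the month.
Days 1–7 hold the 1st Sunday, 8–14 the 2nd, 15–21 the 3rd, 22–28 the 4th, 29–31 the 5th.
4 is in the range for the 1st.

1st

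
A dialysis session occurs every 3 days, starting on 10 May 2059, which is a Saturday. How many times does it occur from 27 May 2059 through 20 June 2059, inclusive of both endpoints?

8

Occurrences land 3·i days after 10 May 2059 for i = 0, 1, 2, …
27 May 2059 is 17 days after the start; 17 ÷ 3 = 5 remainder 2; since the remainder is 2, round up to i = 6. First occurrence in the window: #7 on 28 May 2059 (6×3 = 18 days in).
20 June 2059 is 41 days after the start; 41 ÷ 3 = 13 remainder 2. Last occurrence in the window: #14 on 18 June 2059.
Occurrences #7 through #14: 8 in total.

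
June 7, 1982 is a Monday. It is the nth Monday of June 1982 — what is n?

1st

Day 7 falls in week ⌈7/7⌉ of the month.
Days 1–7 hold the 1st Monday, 8–14 the 2nd, 15–21 the 3rd, 22–28 the 4th, 29–31 the 5th.
7 is in the range for the 1st.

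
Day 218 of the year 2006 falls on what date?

Aug 6, 2006

Jan has 31 days (218 − 31 = 187 remain).
Feb has 28 days (187 − 28 = 159 remain).
Mar has 31 days (159 − 31 = 128 remain).
Apr has 30 days (128 − 30 = 98 remain).
May has 31 days (98 − 31 = 67 remain).
Jun has 30 days (67 − 30 = 37 remain).
Jul has 31 days (37 − 31 = 6 remain).
6 into Aug → Aug 6.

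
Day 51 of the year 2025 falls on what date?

Feb 20, 2025

Jan has 31 days (51 − 31 = 20 remain).
20 into Feb → Feb 20.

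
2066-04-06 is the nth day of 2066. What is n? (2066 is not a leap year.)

96

Days in months before April: 31 + 28 + 31 = 90.
Plus 6 days into April → day 96.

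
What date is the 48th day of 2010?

Feb 17, 2010

Jan has 31 days (48 − 31 = 17 remain).
17 into Feb → Feb 17.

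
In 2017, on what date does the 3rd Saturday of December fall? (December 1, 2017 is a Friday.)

16 December 2017

December 2017 begins on a Friday, so the first Saturday is December 2 (1 day later).
The 3rd Saturday is 2 weeks later: 2 + 14 = 16.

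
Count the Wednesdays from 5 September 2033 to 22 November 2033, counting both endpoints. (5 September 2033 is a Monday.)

5 September 2033 is a Monday; the first Wednesday on or after it is 7 September 2033 (2 days later).
From 7 September 2033 to 22 November 2033: 23 + 31 + 22 = 76 days (rest of September, October, November).
76 ÷ 7 = 10 full weeks with remainder 6, so 10 more Wednesdays after the first → 11.

11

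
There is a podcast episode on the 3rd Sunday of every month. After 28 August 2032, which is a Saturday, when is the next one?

August 2032 starts on a Sunday; its first Sunday is the 1st, so the 3rd Sunday is the 15th — 15 August 2032.
That is not after 28 August 2032, so look at September 2032.
September 2032 starts on a Wednesday; its first Sunday is the 5th, so the 3rd Sunday is the 19th — 19 September 2032.

19 September 2032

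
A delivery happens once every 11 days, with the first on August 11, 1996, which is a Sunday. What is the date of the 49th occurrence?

The 49th occurrence is 48 intervals after the first: 48 × 11 = 528 days after August 11, 1996.
August has 31 days — 20 days to the end of August leaves 508.
From end of August to end of 1996 is 122 days (386 left).
1997 has 365 days (21 left).
21 days into January → January 21, 1998.

January 21, 1998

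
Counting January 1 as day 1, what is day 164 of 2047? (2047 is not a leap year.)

Jan has 31 days (164 − 31 = 133 remain).
Feb has 28 days (133 − 28 = 105 remain).
Mar has 31 days (105 − 31 = 74 remain).
Apr has 30 days (74 − 30 = 44 remain).
May has 31 days (44 − 31 = 13 remain).
13 into Jun → Jun 13.

Jun 13, 2047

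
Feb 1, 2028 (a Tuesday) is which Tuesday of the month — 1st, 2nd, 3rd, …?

Day 1 falls in week ⌈1/7⌉ of the month.
Days 1–7 hold the 1st Tuesday, 8–14 the 2nd, 15–21 the 3rd, 22–28 the 4th, 29–31 the 5th.
1 is in the range for the 1st.

1st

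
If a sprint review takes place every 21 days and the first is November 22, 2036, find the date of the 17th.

The 17th occurrence is 16 intervals after the first: 16 × 21 = 336 days after November 22, 2036.
November has 30 days — 8 days to the end of November leaves 328.
December has 31 days (297 left).
January has 31 days (266 left).
February has 28 days (238 left).
March has 31 days (207 left).
April has 30 days (177 left).
May has 31 days (146 left).
June has 30 days (116 left).
July has 31 days (85 left).
August has 31 days (54 left).
September has 30 days (24 left).
24 days into October → October 24, 2037.

October 24, 2037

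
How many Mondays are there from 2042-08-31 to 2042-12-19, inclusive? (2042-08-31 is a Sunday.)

16

2042-08-31 is a Sunday; the first Monday on or after it is 2042-09-01 (1 day later).
From 2042-09-01 to 2042-12-19: 29 + 31 + 30 + 19 = 109 days (rest of September, October, November, December).
109 ÷ 7 = 15 full weeks with remainder 4, so 15 more Mondays after the first → 16.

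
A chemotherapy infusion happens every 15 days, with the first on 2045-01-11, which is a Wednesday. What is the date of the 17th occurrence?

2045-09-08

The 17th occurrence is 16 intervals after the first: 16 × 15 = 240 days after 2045-01-11.
January has 31 days — 20 days to the end of January leaves 220.
February has 28 days (192 left).
March has 31 days (161 left).
April has 30 days (131 left).
May has 31 days (100 left).
June has 30 days (70 left).
July has 31 days (39 left).
August has 31 days (8 left).
8 days into September → 2045-09-08.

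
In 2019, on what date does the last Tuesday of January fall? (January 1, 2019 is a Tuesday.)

29 January 2019

January 2019 begins on a Tuesday, so the first Tuesday is January 1.
January 2019 has 31 days. Adding weeks: 1, 8, 15, 22, 29 — the last one ≤ 31 is the 29th.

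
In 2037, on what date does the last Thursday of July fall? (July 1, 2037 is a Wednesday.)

2037-07-30

July 2037 begins on a Wednesday, so the first Thursday is July 2 (1 day later).
July 2037 has 31 days. Adding weeks: 2, 9, 16, 23, 30 — the last one ≤ 31 is the 30th.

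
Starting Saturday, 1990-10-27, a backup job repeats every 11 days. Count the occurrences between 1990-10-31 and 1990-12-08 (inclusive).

Occurrences land 11·i days after 1990-10-27 for i = 0, 1, 2, …
1990-10-31 is 4 days after the start; 4 ÷ 11 = 0 remainder 4; since the remainder is 4, round up to i = 1. First occurrence in the window: #2 on 1990-11-07 (1×11 = 11 days in).
1990-12-08 is 42 days after the start; 42 ÷ 11 = 3 remainder 9. Last occurrence in the window: #4 on 1990-11-29.
Occurrences #2 through #4: 3 in total.

3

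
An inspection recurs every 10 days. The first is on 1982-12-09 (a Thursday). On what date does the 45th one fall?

The 45th occurrence is 44 intervals after the first: 44 × 10 = 440 days after 1982-12-09.
December has 31 days — 22 days to the end of December leaves 418.
1983 has 365 days (53 left).
January has 31 days (22 left).
22 days into February → 1984-02-22.

1984-02-22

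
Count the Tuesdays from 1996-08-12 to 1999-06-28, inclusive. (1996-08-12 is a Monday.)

150

1996-08-12 is a Monday; the first Tuesday on or after it is 1996-08-13 (1 day later).
From 1996-08-13 to 1999-06-28: 140 + 365 + 365 + 179 = 1049 days (rest of 1996, 1997, 1998, to 1999-06-28 in 1999).
1049 ÷ 7 = 149 full weeks with remainder 6, so 149 more Tuesdays after the first → 150.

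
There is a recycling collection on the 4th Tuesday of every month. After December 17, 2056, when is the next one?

December 26, 2056

December 2056 starts on a Friday; its first Tuesday is the 5th, so the 4th Tuesday is the 26th — December 26, 2056.
December 26, 2056 is after December 17, 2056, so that is the next one.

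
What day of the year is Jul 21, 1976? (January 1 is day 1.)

203

Days in months before Jul: 31 + 29 + 31 + 30 + 31 + 30 = 182.
Plus 21 days into Jul → day 203.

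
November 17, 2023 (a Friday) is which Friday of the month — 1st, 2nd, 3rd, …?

Day 17 falls in week ⌈17/7⌉ of the month.
Days 1–7 hold the 1st Friday, 8–14 the 2nd, 15–21 the 3rd, 22–28 the 4th, 29–31 the 5th.
17 is in the range for the 3rd.

3rd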